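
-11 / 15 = -0.73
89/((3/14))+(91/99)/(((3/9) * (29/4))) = 397838/957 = 415.71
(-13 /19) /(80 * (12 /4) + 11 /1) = -13 /4769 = -0.00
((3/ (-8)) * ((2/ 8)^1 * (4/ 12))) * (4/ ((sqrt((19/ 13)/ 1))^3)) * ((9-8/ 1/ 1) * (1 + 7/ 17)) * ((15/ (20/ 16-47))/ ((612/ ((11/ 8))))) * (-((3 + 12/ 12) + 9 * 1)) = -9295 * sqrt(247)/ 152737656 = -0.00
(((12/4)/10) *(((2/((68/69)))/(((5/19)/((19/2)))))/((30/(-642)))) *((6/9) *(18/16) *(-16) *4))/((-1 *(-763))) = 47974734/1621375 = 29.59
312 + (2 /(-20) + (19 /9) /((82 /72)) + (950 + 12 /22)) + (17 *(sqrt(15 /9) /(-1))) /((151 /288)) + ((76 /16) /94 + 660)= 1631617577 /847880-1632 *sqrt(15) /151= 1882.49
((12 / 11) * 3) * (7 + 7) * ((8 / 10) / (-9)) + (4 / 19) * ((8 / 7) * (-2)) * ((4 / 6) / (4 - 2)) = -92896 / 21945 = -4.23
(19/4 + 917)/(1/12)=11061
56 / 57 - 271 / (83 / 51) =-783149 / 4731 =-165.54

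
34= 34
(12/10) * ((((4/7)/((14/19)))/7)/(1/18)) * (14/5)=8208/1225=6.70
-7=-7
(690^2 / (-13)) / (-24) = 39675 / 26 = 1525.96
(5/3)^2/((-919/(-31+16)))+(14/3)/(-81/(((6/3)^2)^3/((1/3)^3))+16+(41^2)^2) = 0.05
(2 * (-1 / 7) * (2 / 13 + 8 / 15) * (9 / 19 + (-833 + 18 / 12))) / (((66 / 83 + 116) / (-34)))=-5970767846 / 125706945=-47.50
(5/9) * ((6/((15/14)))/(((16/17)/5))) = 16.53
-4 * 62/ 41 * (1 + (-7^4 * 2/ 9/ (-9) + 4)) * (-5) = 157480/ 81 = 1944.20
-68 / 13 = -5.23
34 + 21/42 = 69/2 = 34.50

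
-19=-19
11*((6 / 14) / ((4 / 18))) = 297 / 14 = 21.21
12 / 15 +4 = 24 / 5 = 4.80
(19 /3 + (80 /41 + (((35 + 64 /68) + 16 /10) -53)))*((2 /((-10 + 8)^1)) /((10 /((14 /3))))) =525049 /156825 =3.35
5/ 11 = 0.45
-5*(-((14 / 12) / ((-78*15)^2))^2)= 49 / 13491987912000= 0.00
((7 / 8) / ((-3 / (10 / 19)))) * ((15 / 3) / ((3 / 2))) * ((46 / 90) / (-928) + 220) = -321551195 / 2856384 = -112.57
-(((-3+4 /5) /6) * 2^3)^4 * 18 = -7496192 /5625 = -1332.66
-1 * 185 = -185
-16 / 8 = -2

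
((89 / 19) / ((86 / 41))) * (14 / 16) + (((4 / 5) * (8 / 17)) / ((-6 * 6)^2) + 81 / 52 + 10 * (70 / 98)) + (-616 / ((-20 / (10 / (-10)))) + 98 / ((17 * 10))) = -160268653459 / 8190065520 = -19.57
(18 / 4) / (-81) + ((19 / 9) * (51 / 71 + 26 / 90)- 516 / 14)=-14003957 / 402570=-34.79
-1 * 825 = -825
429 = 429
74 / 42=37 / 21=1.76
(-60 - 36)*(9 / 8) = -108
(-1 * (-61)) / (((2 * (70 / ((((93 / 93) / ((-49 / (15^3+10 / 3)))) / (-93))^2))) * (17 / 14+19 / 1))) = 0.01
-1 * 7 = -7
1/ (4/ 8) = 2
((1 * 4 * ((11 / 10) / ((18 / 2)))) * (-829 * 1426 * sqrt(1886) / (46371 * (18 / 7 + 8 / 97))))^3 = -8483416.31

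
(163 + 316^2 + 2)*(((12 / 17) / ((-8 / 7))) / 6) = -700147 / 68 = -10296.28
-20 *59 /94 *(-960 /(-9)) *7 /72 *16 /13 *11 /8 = -3634400 /16497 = -220.31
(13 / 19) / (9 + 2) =13 / 209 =0.06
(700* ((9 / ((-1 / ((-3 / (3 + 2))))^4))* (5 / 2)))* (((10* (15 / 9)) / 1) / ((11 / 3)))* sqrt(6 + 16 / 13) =102060* sqrt(1222) / 143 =24949.11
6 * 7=42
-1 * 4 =-4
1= 1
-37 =-37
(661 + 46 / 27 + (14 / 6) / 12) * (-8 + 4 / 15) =-2076197 / 405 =-5126.41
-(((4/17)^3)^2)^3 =-68719476736/14063084452067724991009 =-0.00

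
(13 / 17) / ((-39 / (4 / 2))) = -0.04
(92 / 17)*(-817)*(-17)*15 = 1127460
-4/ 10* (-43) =86/ 5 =17.20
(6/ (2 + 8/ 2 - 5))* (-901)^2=4870806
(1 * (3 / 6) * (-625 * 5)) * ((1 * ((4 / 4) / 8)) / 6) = -32.55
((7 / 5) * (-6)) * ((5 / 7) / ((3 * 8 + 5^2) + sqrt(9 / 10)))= -2940 / 24001 + 18 * sqrt(10) / 24001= -0.12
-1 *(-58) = 58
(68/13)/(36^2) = 17/4212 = 0.00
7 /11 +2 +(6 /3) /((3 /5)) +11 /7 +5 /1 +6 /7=3095 /231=13.40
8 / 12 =0.67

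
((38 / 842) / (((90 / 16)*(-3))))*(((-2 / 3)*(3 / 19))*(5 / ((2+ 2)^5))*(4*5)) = 5 / 181872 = 0.00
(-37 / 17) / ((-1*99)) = 37 / 1683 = 0.02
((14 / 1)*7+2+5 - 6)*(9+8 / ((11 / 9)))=1539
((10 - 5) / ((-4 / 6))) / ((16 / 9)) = -135 / 32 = -4.22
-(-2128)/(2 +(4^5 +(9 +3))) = 1064/519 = 2.05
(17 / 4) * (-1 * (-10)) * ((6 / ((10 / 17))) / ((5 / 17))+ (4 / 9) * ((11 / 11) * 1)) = 134351 / 90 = 1492.79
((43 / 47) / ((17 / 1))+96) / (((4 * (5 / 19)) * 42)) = 2.17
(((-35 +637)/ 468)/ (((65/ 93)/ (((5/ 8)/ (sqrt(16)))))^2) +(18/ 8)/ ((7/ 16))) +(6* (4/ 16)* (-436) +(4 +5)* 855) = 221928693115/ 31496192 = 7046.21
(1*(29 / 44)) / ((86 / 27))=783 / 3784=0.21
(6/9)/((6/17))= 17/9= 1.89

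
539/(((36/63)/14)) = 26411/2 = 13205.50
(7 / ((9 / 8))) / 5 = 56 / 45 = 1.24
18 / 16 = 9 / 8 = 1.12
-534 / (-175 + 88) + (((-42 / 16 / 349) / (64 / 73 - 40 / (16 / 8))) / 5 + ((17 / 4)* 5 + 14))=23390708497 / 565156640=41.39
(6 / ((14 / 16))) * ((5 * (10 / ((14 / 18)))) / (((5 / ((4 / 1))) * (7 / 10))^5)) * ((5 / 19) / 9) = 393216000 / 15647317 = 25.13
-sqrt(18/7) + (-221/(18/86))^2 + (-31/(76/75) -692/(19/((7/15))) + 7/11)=377467400533/338580 -3 * sqrt(14)/7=1114852.79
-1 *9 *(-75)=675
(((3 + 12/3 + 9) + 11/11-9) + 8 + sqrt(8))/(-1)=-16-2 * sqrt(2)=-18.83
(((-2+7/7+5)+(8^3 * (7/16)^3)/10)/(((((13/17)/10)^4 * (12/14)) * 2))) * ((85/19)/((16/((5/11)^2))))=2640046609375/323257792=8167.00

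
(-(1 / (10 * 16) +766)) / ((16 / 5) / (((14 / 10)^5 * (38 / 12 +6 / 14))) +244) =-44434613111 / 14163591040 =-3.14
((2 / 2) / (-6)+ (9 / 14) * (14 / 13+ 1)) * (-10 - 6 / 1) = -5104 / 273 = -18.70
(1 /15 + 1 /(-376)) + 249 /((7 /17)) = 23876647 /39480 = 604.78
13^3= 2197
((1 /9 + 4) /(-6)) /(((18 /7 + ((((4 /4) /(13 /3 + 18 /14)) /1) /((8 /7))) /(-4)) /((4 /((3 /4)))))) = -7823872 /5422059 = -1.44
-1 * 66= -66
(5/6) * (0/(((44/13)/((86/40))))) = 0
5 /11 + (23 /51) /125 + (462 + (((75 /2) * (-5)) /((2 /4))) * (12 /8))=-14030869 /140250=-100.04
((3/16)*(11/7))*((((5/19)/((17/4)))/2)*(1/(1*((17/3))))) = 495/307496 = 0.00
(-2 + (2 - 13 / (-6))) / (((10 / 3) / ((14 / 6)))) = 91 / 60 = 1.52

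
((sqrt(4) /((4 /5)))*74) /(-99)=-185 /99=-1.87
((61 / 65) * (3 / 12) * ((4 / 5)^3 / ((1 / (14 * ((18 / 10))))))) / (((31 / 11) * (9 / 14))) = 2104256 / 1259375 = 1.67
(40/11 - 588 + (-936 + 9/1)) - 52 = -17197/11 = -1563.36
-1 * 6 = -6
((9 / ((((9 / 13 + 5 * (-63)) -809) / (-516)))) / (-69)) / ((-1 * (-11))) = -20124 / 3694559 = -0.01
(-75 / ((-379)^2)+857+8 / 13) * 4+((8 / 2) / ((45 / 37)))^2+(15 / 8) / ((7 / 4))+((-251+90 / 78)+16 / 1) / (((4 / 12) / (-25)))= 1110700762263923 / 52938890550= 20980.81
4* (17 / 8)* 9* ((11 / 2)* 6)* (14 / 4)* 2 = 35343 / 2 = 17671.50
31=31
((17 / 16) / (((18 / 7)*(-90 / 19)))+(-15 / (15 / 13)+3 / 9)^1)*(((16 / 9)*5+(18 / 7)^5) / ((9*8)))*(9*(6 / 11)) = -379148968777 / 3594008880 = -105.49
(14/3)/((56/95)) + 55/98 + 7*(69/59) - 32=-532025/34692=-15.34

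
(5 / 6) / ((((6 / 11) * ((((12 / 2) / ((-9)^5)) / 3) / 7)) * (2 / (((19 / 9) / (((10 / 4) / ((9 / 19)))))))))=-505197 / 8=-63149.62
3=3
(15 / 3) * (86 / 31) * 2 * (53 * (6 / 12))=22790 / 31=735.16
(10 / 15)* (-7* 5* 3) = -70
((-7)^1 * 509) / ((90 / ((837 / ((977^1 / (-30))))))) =994077 / 977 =1017.48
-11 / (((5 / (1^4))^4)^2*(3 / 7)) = -77 / 1171875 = -0.00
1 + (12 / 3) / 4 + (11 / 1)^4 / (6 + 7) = 14667 / 13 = 1128.23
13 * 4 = 52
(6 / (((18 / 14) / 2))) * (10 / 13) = 280 / 39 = 7.18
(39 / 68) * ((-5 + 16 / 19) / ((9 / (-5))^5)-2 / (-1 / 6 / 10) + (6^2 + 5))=1175705479 / 12715218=92.46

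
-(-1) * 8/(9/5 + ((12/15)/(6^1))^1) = 120/29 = 4.14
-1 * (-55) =55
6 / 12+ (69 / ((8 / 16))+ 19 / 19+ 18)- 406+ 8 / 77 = -38253 / 154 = -248.40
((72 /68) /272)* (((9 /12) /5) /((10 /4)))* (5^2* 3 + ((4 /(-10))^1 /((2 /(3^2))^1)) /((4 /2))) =20007 /1156000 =0.02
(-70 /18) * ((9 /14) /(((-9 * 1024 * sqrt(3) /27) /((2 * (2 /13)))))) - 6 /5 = -6 /5 + 5 * sqrt(3) /6656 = -1.20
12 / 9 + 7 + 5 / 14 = 365 / 42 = 8.69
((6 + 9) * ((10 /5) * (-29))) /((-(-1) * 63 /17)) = -4930 /21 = -234.76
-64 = -64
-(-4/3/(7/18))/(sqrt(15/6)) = 24* sqrt(10)/35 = 2.17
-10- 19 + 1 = -28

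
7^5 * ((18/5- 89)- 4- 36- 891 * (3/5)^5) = -10225177116/3125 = -3272056.68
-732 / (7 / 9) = -6588 / 7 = -941.14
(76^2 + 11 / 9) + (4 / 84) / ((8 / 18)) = 5777.33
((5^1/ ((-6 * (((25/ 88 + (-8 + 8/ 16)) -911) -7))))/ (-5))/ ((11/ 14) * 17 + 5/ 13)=-0.00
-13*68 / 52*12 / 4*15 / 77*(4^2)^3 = -3133440 / 77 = -40694.03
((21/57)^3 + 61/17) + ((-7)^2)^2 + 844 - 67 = 370988564/116603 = 3181.64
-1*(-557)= 557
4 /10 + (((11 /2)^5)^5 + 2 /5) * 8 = 541735297169418610284648727 /20971520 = 25831951960059099687.80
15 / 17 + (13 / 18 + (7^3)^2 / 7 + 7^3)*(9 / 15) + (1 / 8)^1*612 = 2643793 / 255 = 10367.82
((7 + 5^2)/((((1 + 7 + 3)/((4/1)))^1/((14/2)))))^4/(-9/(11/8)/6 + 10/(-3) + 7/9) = -5800621768704/480491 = -12072279.75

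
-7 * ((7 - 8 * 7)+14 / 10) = 1666 / 5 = 333.20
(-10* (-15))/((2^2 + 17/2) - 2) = 100/7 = 14.29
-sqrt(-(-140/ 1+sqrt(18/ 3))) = -11.73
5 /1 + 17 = 22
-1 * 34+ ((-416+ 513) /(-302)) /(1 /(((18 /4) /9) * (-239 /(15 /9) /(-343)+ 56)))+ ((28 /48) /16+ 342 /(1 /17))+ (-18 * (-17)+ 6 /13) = 6077.44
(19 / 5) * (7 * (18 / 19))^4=252047376 / 34295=7349.39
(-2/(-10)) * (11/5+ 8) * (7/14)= 51/50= 1.02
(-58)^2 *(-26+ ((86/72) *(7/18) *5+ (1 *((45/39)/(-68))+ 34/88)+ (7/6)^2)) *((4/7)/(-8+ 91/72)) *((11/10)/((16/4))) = 58151427734/33763275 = 1722.33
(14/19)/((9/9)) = 14/19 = 0.74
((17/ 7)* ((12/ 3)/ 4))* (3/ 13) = 51/ 91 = 0.56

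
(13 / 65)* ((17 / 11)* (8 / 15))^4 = 342102016 / 3706003125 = 0.09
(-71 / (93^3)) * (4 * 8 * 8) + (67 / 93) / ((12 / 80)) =3845044 / 804357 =4.78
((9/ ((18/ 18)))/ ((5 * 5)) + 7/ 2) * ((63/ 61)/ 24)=4053/ 24400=0.17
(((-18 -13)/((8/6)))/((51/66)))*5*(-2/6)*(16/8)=1705/17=100.29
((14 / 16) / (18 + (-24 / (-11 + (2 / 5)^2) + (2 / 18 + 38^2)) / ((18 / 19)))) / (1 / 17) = 2612169 / 271257556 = 0.01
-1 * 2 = -2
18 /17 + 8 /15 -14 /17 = 196 /255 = 0.77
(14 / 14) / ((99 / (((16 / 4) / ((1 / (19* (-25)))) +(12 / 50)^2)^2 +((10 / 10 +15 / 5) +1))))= 470024234807 / 12890625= 36462.49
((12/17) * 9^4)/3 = 26244/17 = 1543.76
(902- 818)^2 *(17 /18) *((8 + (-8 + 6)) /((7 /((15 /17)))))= 5040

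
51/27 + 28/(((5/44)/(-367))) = -4069211/45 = -90426.91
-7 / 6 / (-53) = 7 / 318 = 0.02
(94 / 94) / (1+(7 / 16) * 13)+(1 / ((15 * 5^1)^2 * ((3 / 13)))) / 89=24031391 / 160700625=0.15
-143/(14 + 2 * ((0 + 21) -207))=143/358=0.40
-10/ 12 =-5/ 6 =-0.83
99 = 99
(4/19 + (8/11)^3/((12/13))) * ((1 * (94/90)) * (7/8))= 3914113/6828030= 0.57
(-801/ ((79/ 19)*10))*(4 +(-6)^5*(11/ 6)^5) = 2450974293/ 790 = 3102499.11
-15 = -15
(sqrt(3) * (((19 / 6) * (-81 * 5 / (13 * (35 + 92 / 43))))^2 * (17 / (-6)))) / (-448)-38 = -38 + 68934926475 * sqrt(3) / 1544772529664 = -37.92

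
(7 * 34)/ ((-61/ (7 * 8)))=-13328/ 61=-218.49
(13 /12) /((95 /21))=0.24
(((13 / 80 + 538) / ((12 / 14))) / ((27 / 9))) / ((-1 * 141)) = -100457 / 67680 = -1.48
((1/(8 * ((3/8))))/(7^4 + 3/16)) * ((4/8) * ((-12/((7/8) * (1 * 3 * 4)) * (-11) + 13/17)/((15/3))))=4232/22859305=0.00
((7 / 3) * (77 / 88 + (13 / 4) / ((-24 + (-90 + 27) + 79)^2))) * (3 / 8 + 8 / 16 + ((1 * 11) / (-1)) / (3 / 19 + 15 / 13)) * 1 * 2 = -2691451 / 82944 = -32.45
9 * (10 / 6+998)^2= 8994001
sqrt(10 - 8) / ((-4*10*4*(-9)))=sqrt(2) / 1440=0.00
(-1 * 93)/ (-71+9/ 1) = 3/ 2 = 1.50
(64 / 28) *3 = 48 / 7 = 6.86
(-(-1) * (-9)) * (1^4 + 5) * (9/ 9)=-54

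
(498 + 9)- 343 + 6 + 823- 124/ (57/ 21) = 17999/ 19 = 947.32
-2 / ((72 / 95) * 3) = -0.88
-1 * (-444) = 444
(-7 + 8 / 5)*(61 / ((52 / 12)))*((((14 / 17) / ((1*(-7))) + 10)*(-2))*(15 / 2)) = 2490264 / 221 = 11268.16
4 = 4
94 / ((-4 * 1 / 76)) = -1786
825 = 825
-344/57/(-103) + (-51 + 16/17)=-4990373/99807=-50.00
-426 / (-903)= 142 / 301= 0.47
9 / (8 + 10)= 0.50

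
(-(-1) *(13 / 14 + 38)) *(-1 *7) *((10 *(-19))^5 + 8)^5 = 253633450709524772921183682137526794096918142309329911070720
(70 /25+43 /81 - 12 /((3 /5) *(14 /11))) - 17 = -83302 /2835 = -29.38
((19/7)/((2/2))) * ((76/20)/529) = 361/18515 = 0.02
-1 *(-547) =547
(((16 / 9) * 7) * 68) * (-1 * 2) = -15232 / 9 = -1692.44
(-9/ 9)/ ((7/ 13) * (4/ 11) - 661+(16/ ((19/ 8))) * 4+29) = 0.00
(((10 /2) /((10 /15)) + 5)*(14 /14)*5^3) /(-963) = -3125 /1926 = -1.62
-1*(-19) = 19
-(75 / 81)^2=-625 / 729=-0.86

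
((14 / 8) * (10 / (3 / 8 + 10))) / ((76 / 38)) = 70 / 83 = 0.84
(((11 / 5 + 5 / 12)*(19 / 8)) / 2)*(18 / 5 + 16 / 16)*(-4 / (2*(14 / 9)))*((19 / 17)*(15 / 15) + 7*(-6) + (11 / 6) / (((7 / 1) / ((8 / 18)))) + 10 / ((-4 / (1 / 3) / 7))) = 20544759223 / 23990400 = 856.37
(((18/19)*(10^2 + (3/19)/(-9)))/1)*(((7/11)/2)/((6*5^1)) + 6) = 22607933/39710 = 569.33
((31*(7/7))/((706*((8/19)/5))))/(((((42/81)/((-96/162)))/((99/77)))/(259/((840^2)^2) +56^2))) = -131374311505941793/54677339136000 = -2402.72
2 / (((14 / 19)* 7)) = 0.39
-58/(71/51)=-2958/71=-41.66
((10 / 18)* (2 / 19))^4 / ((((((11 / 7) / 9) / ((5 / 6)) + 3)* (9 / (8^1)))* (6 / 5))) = 7000000 / 2593324433673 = 0.00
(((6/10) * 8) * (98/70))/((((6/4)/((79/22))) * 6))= 2212/825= 2.68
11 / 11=1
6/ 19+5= 101/ 19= 5.32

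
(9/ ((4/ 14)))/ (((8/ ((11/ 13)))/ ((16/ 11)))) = 63/ 13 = 4.85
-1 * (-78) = 78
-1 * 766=-766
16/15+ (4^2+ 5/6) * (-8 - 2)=-2509/15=-167.27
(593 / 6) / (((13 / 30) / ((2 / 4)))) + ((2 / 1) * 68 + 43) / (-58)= 41829 / 377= 110.95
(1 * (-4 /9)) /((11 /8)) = -32 /99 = -0.32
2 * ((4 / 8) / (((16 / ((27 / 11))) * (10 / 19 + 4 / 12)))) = 1539 / 8624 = 0.18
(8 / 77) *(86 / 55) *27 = 4.39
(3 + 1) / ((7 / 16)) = 64 / 7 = 9.14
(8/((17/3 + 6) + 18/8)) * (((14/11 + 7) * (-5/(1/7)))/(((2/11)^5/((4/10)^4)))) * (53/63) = -1129816688/62625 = -18040.99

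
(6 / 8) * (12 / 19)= 9 / 19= 0.47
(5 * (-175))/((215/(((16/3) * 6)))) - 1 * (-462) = 14266/43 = 331.77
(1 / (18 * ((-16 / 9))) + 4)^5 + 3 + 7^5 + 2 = 597155480191 / 33554432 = 17796.62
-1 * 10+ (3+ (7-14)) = -14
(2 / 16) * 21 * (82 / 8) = 26.91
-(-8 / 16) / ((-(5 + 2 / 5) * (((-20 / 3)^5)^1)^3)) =531441 / 13107200000000000000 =0.00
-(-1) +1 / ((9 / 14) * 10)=52 / 45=1.16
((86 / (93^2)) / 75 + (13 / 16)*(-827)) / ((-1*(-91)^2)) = 6973903549 / 85946842800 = 0.08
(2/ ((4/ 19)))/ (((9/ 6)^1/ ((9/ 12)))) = 19/ 4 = 4.75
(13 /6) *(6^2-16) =130 /3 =43.33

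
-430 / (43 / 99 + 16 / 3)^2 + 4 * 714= 926958666 / 326041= 2843.07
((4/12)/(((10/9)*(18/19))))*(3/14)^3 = 171/54880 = 0.00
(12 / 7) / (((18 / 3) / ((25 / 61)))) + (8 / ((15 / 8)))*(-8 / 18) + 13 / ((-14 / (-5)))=2.86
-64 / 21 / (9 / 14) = -128 / 27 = -4.74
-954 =-954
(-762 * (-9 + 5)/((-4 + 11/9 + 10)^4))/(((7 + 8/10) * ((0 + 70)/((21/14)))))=4999482/1624406875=0.00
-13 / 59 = -0.22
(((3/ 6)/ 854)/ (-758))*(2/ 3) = -1/ 1941996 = -0.00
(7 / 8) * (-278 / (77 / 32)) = -1112 / 11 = -101.09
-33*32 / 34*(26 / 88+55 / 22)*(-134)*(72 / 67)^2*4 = 61212672 / 1139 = 53742.47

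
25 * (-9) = -225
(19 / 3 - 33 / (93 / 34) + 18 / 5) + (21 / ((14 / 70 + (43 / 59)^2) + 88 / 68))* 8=5630169367 / 69663045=80.82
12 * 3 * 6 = 216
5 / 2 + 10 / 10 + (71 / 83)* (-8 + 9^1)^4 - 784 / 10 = -61457 / 830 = -74.04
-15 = -15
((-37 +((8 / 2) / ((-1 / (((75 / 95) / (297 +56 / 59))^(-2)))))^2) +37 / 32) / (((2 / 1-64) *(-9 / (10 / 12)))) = 484755252.15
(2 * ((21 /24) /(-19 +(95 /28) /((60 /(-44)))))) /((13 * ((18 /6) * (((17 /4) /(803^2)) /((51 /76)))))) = -94786923 /445835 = -212.61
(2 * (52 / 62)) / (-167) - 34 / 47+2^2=794814 / 243319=3.27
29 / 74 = 0.39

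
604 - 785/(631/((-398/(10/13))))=787283/631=1247.68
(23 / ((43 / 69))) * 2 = 3174 / 43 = 73.81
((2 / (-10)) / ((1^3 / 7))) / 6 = -7 / 30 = -0.23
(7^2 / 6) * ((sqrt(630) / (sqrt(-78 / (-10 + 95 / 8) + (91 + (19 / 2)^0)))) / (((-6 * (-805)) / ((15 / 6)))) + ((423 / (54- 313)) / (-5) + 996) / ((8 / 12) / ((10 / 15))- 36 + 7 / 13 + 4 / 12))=-117412113 / 492470 + 35 * sqrt(2) / 3312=-238.40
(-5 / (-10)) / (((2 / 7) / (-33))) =-231 / 4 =-57.75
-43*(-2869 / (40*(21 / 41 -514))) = -5058047 / 842120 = -6.01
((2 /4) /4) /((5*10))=1 /400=0.00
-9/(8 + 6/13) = -117/110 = -1.06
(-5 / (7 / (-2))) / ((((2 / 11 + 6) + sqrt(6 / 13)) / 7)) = 1.46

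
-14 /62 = -7 /31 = -0.23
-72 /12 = -6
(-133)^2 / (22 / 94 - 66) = -831383 / 3091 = -268.97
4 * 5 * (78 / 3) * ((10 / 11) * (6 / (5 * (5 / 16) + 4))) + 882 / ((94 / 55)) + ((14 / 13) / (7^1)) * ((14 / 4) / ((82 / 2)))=25162210076 / 24524929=1025.99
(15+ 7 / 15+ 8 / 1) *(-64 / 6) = -11264 / 45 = -250.31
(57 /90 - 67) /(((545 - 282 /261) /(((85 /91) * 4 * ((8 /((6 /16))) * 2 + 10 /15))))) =-19631260 /993741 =-19.75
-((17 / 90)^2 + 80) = -648289 / 8100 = -80.04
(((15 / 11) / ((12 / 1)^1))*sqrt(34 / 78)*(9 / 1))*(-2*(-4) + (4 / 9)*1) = 95*sqrt(663) / 429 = 5.70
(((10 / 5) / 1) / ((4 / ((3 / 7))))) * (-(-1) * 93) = 279 / 14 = 19.93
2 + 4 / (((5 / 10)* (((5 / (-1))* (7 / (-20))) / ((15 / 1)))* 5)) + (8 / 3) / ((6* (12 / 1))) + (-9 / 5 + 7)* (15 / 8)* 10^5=184277977 / 189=975015.75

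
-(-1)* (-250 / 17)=-14.71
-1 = -1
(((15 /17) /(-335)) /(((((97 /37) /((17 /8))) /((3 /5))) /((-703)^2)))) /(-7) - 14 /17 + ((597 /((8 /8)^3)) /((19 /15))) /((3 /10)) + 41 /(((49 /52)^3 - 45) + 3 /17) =1659.73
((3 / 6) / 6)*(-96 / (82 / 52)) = -208 / 41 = -5.07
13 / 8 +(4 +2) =61 / 8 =7.62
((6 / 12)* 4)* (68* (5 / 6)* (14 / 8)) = 595 / 3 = 198.33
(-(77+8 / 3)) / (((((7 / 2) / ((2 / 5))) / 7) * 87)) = -956 / 1305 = -0.73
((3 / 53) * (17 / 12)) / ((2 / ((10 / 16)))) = 85 / 3392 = 0.03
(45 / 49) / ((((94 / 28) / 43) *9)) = 430 / 329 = 1.31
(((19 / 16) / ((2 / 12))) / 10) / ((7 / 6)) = 171 / 280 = 0.61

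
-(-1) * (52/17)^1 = 52/17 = 3.06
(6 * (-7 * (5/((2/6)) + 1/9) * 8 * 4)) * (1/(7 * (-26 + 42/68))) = 295936/2589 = 114.31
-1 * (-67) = 67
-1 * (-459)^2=-210681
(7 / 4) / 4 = 7 / 16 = 0.44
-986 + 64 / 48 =-984.67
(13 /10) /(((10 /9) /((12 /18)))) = 39 /50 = 0.78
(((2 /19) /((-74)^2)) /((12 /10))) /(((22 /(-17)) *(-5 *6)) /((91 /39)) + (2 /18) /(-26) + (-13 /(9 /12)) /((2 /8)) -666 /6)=-23205 /237135055942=-0.00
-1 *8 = -8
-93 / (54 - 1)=-93 / 53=-1.75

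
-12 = -12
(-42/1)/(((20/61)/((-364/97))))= 233142/485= 480.71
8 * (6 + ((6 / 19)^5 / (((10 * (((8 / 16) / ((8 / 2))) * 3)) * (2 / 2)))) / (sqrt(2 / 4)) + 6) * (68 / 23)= 5640192 * sqrt(2) / 284751385 + 6528 / 23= 283.85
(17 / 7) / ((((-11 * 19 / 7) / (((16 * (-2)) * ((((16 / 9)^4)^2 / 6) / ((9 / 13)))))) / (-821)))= -12468530578456576 / 242912646603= -51329.28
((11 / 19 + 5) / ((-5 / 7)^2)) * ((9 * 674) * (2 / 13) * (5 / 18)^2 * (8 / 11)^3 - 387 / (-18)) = 39795028217 / 73970325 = 537.99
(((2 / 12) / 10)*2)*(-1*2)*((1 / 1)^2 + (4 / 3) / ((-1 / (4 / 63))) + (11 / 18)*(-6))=104 / 567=0.18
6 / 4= 3 / 2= 1.50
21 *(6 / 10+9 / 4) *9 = 538.65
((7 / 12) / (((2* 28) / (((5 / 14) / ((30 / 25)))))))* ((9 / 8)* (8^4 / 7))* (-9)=-900 / 49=-18.37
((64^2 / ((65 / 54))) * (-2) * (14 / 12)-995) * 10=-1161542 / 13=-89349.38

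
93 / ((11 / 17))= 143.73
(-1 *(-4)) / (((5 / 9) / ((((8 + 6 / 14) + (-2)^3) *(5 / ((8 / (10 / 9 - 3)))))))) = -51 / 14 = -3.64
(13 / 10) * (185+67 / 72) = 174031 / 720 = 241.71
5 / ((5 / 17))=17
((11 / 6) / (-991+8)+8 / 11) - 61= -3910495 / 64878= -60.27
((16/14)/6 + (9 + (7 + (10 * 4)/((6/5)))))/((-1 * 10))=-104/21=-4.95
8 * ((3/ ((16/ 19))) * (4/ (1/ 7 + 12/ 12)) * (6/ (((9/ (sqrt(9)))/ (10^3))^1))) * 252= 50274000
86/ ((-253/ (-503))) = 43258/ 253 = 170.98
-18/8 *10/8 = -45/16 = -2.81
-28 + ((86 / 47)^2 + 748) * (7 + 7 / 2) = 17365292 / 2209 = 7861.16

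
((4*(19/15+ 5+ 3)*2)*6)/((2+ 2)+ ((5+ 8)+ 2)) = 2224/95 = 23.41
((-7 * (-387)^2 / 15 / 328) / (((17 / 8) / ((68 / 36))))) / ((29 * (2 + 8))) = -38829 / 59450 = -0.65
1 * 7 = 7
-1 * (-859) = 859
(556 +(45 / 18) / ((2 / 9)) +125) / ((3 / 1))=230.75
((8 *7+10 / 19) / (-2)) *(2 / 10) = -5.65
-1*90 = -90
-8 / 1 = -8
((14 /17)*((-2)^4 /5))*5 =224 /17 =13.18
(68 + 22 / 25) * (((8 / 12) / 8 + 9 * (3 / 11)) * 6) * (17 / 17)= 57687 / 55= 1048.85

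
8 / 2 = 4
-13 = -13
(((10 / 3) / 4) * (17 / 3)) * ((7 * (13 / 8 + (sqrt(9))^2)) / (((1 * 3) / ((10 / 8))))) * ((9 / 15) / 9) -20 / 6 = 33295 / 5184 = 6.42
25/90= 5/18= 0.28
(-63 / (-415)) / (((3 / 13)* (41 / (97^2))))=2568657 / 17015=150.96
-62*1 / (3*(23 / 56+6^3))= -3472 / 36357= -0.10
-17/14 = -1.21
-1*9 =-9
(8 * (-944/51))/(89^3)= -7552/35953419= -0.00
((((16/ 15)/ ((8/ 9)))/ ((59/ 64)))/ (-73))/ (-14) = 192/ 150745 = 0.00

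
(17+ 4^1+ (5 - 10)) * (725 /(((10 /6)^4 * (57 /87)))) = 1089936 /475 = 2294.60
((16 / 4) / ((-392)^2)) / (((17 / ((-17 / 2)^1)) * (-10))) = 0.00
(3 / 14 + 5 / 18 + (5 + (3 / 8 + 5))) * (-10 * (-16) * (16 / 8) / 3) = 219080 / 189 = 1159.15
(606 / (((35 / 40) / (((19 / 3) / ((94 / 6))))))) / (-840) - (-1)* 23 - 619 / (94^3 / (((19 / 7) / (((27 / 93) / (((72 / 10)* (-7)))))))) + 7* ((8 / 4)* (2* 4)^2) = 9350688761 / 10174654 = 919.02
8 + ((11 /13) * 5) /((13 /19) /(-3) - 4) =21929 /3133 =7.00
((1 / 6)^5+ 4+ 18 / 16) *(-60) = -199265 / 648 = -307.51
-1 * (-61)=61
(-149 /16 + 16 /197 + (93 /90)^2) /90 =-5789557 /63828000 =-0.09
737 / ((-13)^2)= 737 / 169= 4.36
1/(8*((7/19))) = 0.34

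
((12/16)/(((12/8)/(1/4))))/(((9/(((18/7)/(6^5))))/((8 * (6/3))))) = 1/13608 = 0.00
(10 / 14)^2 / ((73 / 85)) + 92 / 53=441709 / 189581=2.33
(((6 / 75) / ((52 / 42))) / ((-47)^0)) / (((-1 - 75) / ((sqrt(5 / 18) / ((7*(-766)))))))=sqrt(10) / 37840400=0.00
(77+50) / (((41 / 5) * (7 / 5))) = 3175 / 287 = 11.06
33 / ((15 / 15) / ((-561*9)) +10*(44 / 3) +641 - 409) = 166617 / 1911887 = 0.09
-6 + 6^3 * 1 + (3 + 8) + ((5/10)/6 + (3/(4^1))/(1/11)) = 688/3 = 229.33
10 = 10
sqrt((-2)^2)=2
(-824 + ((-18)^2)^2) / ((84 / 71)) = 1848698 / 21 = 88033.24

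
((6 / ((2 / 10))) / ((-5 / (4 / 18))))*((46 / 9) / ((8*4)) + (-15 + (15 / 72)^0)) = 1993 / 108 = 18.45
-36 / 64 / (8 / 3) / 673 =-27 / 86144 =-0.00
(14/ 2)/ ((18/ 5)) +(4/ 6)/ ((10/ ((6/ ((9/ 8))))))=23/ 10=2.30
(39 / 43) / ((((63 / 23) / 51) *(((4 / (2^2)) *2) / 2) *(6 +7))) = 391 / 301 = 1.30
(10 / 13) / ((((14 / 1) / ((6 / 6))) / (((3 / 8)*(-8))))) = -15 / 91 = -0.16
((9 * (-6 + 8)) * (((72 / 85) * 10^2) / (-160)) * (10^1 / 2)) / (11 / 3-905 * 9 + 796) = 1215 / 187306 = 0.01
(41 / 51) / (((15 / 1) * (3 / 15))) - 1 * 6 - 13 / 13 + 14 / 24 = -3763 / 612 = -6.15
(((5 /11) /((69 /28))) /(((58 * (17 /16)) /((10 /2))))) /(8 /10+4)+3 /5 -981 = -5502776522 /5612805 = -980.40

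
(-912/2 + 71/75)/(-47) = 34129/3525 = 9.68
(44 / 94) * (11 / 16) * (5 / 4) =605 / 1504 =0.40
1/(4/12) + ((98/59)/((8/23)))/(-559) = 394645/131924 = 2.99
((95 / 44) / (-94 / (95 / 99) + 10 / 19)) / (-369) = 9025 / 150280416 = 0.00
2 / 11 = 0.18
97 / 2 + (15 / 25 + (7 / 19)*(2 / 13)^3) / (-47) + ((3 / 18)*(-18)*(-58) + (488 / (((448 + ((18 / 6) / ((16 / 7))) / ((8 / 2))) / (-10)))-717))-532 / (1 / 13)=-4177757025770239 / 562933992530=-7421.40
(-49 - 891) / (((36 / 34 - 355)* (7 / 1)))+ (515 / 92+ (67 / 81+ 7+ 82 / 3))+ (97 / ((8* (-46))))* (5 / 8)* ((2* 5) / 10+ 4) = 40.31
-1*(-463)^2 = -214369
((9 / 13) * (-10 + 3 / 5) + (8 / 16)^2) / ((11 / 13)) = -1627 / 220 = -7.40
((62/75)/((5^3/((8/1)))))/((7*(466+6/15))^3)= 31/20390179032300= 0.00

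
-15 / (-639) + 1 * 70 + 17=18536 / 213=87.02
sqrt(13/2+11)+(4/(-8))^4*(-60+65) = 5/16+sqrt(70)/2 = 4.50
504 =504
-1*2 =-2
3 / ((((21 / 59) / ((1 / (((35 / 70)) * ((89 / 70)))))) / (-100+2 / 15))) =-353528 / 267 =-1324.07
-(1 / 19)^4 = -0.00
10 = 10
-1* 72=-72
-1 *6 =-6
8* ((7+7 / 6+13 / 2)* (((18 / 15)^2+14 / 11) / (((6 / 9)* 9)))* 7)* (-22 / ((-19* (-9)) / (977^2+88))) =-92353868992 / 2025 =-45606848.88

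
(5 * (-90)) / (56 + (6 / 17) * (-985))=3825 / 2479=1.54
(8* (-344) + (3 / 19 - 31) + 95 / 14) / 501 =-738431 / 133266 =-5.54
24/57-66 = -65.58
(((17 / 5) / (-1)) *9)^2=23409 / 25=936.36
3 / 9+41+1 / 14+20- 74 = -529 / 42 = -12.60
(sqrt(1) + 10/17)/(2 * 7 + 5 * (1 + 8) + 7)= 9/374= 0.02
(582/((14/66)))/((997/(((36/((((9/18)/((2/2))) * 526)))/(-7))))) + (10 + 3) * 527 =6850.95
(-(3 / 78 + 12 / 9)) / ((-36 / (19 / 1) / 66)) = 22363 / 468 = 47.78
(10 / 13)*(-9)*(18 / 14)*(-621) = 503010 / 91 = 5527.58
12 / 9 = 4 / 3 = 1.33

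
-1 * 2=-2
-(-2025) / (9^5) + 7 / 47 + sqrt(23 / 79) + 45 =sqrt(1817) / 79 + 1548113 / 34263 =45.72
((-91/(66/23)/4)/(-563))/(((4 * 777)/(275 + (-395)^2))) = 3894475/5499384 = 0.71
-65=-65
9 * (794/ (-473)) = -7146/ 473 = -15.11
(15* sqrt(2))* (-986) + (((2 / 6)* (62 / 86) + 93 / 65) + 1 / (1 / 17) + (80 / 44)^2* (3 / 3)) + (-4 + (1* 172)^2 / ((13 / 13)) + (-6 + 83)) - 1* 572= 29531502122 / 1014585 - 14790* sqrt(2)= 8190.76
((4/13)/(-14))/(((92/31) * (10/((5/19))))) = -31/159068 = -0.00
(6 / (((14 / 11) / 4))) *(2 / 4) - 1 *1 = 59 / 7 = 8.43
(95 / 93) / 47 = 95 / 4371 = 0.02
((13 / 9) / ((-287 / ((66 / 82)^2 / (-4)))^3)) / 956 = 1865453733 / 6870473941968317669632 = 0.00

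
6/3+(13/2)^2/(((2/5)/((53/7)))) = 801.73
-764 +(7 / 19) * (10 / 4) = -28997 / 38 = -763.08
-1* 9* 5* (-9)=405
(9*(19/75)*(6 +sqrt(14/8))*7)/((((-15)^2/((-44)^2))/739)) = 743159.13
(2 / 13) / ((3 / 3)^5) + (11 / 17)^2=2151 / 3757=0.57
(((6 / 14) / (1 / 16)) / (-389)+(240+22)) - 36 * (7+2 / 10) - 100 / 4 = -302493 / 13615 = -22.22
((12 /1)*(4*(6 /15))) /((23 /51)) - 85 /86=411281 /9890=41.59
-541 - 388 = -929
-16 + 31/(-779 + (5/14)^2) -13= -4433187/152659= -29.04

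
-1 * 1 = -1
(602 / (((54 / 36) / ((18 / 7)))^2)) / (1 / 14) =24768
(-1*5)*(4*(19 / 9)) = -380 / 9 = -42.22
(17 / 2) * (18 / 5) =153 / 5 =30.60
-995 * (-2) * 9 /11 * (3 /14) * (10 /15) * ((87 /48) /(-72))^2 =836795 /5677056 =0.15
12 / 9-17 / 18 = 0.39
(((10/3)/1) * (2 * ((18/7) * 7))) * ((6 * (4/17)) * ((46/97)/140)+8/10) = 1114752/11543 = 96.57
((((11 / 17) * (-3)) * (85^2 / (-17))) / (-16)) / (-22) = 75 / 32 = 2.34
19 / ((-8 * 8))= -0.30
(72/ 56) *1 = 9/ 7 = 1.29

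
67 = 67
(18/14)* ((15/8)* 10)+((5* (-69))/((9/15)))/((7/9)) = -20025/28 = -715.18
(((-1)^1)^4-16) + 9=-6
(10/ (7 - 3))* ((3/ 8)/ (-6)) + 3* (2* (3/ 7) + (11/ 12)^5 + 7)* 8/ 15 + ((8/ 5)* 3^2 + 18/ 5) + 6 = 40770377/ 1088640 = 37.45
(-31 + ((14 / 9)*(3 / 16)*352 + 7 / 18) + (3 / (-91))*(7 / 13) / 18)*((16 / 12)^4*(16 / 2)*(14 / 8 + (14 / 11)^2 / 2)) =23174520320 / 4969107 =4663.72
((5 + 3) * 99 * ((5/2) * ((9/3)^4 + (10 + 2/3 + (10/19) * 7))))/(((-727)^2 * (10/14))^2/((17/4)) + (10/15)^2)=6723122175/1194190913936102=0.00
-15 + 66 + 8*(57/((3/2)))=355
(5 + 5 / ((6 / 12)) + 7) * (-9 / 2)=-99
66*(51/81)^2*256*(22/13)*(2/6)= 35808256/9477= 3778.44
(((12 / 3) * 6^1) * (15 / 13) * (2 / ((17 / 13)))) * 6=4320 / 17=254.12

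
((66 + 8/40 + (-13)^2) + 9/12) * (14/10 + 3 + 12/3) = 99099/50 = 1981.98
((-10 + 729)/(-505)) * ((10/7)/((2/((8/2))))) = -2876/707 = -4.07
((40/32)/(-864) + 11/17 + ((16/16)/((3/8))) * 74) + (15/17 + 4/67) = 783029441/3936384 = 198.92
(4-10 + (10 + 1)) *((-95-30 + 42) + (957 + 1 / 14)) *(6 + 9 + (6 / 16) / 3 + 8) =11319225 / 112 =101064.51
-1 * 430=-430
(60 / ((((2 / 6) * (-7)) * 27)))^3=-8000 / 9261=-0.86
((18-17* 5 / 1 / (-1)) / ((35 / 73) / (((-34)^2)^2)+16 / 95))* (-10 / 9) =-9545514864800 / 14047593957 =-679.51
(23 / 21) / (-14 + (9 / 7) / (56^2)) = -72128 / 921957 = -0.08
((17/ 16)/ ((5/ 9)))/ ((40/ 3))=459/ 3200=0.14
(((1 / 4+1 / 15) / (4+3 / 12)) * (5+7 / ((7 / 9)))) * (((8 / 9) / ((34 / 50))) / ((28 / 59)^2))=330695 / 54621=6.05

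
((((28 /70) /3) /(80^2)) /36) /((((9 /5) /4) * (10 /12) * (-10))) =-1 /6480000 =-0.00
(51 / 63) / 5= 17 / 105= 0.16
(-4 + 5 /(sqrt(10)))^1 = -4 + sqrt(10) /2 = -2.42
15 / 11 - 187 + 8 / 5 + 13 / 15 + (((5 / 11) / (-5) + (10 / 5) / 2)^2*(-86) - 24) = -278.24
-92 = -92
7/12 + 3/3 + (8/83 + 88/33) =1443/332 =4.35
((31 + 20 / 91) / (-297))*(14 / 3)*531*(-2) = 223492 / 429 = 520.96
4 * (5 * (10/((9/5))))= 1000/9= 111.11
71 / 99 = 0.72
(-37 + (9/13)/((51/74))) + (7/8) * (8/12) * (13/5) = -457189/13260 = -34.48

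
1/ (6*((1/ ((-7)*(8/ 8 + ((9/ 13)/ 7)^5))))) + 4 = 7577503666/ 2674423479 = 2.83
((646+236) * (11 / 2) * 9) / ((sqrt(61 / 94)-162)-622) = -1072497888 / 19259201-14553 * sqrt(5734) / 19259201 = -55.74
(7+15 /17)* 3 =402 /17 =23.65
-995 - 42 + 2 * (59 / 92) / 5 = -1036.74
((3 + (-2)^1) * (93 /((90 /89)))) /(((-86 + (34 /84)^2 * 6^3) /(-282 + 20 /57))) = 35005747 /68400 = 511.78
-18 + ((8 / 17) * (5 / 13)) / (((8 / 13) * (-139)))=-42539 / 2363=-18.00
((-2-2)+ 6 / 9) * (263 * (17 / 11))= -44710 / 33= -1354.85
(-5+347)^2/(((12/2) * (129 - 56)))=19494/73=267.04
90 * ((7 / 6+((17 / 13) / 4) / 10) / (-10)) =-5613 / 520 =-10.79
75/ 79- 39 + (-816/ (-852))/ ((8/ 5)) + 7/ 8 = -1641285/ 44872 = -36.58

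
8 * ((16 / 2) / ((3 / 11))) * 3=704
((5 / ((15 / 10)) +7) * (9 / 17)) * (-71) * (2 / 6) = -129.47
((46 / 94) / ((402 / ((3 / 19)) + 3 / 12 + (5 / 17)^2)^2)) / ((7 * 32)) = 1920983 / 5701290290270050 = 0.00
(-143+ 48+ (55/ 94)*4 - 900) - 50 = -1042.66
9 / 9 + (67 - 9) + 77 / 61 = 3676 / 61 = 60.26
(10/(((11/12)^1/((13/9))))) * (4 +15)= 9880/33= 299.39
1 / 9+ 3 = 28 / 9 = 3.11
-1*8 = -8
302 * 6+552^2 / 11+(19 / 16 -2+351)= 5255809 / 176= 29862.55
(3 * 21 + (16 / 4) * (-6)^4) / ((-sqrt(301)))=-5247 * sqrt(301) / 301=-302.43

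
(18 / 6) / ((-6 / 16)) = -8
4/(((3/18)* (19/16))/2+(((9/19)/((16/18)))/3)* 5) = 14592/3601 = 4.05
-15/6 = -5/2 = -2.50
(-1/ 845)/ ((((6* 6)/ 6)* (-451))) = 1/ 2286570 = 0.00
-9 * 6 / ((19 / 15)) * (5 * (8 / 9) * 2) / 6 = -1200 / 19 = -63.16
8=8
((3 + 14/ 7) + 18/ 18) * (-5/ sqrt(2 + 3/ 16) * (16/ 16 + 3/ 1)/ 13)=-96 * sqrt(35)/ 91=-6.24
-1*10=-10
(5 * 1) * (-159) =-795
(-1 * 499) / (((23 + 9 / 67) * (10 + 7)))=-33433 / 26350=-1.27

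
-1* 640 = -640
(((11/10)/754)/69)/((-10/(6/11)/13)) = -1/66700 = -0.00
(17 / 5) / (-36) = -17 / 180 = -0.09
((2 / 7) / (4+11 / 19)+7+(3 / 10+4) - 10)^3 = 571167214073 / 225866529000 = 2.53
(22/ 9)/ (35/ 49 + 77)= 77/ 2448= 0.03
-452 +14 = -438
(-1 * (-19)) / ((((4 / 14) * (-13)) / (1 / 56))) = -19 / 208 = -0.09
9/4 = 2.25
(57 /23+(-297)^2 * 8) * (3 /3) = 16230513 /23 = 705674.48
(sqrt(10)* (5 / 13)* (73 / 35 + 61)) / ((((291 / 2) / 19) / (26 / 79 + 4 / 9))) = 15382400* sqrt(10) / 6275997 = 7.75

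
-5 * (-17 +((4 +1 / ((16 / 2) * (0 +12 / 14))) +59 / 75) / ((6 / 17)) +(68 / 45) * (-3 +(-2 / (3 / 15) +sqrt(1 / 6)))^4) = -2813048327 / 12960 +897260 * sqrt(6) / 81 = -189922.50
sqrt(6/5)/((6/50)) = 5*sqrt(30)/3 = 9.13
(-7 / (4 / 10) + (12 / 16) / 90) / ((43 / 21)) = -14693 / 1720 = -8.54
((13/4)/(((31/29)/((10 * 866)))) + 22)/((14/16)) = 6535096/217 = 30115.65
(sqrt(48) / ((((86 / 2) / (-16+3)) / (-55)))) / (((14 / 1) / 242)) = 346060 * sqrt(3) / 301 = 1991.34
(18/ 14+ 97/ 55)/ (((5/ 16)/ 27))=507168/ 1925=263.46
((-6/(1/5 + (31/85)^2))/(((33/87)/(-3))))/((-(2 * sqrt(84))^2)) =-209525/494032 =-0.42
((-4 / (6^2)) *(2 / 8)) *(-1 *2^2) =1 / 9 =0.11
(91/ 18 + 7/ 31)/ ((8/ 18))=2947/ 248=11.88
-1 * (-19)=19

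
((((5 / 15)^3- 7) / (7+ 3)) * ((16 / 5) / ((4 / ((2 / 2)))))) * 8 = -3008 / 675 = -4.46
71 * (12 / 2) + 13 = 439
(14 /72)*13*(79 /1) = 7189 /36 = 199.69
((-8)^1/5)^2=64/25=2.56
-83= -83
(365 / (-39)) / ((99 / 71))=-25915 / 3861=-6.71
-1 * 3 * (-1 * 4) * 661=7932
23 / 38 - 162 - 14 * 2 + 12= -177.39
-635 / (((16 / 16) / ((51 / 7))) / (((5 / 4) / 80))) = -32385 / 448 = -72.29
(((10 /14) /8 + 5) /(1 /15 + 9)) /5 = 855 /7616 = 0.11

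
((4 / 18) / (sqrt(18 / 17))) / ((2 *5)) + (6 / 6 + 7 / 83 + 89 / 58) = sqrt(34) / 270 + 12607 / 4814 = 2.64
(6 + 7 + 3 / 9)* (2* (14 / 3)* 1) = 1120 / 9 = 124.44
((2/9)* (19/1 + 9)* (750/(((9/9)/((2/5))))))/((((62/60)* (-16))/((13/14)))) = -3250/31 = -104.84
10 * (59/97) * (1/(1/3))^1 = 1770/97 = 18.25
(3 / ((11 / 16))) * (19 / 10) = 456 / 55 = 8.29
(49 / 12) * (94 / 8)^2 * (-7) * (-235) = 178056445 / 192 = 927377.32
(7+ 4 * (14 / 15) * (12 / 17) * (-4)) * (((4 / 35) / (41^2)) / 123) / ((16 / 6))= -43 / 58582850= -0.00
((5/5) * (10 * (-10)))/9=-100/9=-11.11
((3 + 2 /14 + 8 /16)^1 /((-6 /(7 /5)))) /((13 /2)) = -17 /130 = -0.13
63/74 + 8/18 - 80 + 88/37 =-50833/666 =-76.33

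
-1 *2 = -2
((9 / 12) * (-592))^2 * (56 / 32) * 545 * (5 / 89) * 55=51705076500 / 89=580955915.73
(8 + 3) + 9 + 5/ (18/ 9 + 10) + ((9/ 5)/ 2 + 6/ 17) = 22103/ 1020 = 21.67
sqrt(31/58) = sqrt(1798)/58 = 0.73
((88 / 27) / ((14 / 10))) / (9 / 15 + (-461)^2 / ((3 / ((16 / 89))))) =195800 / 1071156303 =0.00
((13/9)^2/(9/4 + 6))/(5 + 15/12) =0.04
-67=-67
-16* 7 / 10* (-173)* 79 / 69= 765352 / 345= 2218.41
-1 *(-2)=2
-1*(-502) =502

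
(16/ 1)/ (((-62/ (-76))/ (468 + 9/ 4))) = 285912/ 31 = 9222.97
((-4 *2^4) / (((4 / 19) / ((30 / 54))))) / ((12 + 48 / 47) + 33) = -71440 / 19467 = -3.67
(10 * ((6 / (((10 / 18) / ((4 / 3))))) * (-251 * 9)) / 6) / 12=-4518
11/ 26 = 0.42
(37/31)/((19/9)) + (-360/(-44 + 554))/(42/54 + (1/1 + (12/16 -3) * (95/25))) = 8172999/12205847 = 0.67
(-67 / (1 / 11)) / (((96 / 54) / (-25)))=165825 / 16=10364.06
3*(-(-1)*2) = 6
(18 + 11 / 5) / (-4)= -101 / 20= -5.05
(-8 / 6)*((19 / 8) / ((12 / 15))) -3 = -167 / 24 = -6.96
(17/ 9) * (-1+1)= 0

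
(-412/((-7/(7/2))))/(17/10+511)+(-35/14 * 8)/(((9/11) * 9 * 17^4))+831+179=11681990856130/11561728509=1010.40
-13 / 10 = -1.30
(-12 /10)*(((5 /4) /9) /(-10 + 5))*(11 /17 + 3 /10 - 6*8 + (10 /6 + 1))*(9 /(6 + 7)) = -22637 /22100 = -1.02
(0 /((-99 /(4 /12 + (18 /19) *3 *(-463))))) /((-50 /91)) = 0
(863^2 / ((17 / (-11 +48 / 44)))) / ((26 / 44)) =-162359642 / 221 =-734659.01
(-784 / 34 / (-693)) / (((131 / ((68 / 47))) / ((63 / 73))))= 1568 / 4944071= 0.00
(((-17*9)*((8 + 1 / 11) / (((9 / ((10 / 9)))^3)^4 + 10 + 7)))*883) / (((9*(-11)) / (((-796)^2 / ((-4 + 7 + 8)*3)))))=846497670064000000000000 / 318507407273832931884400473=0.00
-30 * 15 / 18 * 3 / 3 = -25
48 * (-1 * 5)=-240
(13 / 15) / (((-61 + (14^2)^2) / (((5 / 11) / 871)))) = 1 / 84802905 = 0.00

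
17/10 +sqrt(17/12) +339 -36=sqrt(51)/6 +3047/10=305.89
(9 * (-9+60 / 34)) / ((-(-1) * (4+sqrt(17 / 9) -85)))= 3321 * sqrt(17) / 1003544+807003 / 1003544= 0.82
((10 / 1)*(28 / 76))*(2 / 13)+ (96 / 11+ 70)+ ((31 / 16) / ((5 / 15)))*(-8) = 178203 / 5434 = 32.79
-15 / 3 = -5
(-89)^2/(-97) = -7921/97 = -81.66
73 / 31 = 2.35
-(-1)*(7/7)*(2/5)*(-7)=-14/5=-2.80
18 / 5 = 3.60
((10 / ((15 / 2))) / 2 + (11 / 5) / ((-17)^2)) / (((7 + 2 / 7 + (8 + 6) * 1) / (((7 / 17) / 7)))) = 20461 / 10980555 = 0.00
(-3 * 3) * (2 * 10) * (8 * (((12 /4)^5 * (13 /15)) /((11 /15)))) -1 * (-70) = -4548190 /11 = -413471.82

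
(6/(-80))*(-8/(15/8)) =8/25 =0.32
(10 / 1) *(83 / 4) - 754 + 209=-675 / 2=-337.50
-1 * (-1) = 1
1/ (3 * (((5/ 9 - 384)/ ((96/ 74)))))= -144/ 127687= -0.00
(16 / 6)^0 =1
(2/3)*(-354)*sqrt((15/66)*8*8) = -944*sqrt(110)/11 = -900.07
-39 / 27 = -13 / 9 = -1.44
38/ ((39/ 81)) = 1026/ 13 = 78.92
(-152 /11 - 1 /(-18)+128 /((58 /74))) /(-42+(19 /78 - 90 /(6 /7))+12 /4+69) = -11163139 /5580267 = -2.00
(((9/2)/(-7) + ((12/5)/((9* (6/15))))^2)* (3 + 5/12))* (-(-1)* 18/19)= -1025/1596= -0.64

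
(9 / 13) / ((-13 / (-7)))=63 / 169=0.37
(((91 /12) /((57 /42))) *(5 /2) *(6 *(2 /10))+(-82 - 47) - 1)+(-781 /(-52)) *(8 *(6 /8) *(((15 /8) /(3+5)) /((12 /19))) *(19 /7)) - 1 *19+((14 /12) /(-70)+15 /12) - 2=-560818577 /13278720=-42.23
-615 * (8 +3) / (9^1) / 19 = -2255 / 57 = -39.56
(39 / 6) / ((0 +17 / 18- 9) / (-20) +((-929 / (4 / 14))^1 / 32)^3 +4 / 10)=-76677120 / 12375234678763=-0.00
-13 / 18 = -0.72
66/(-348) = -11/58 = -0.19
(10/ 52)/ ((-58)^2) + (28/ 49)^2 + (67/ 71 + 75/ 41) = 38668897451/ 12475777496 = 3.10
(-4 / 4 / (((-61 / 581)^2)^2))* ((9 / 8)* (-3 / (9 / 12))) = 1025526858489 / 27691682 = 37033.75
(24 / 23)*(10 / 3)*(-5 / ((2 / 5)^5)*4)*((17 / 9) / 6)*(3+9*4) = -17265625 / 207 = -83408.82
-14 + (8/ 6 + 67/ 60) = -231/ 20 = -11.55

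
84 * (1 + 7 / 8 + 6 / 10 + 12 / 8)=3339 / 10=333.90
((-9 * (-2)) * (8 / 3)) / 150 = 8 / 25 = 0.32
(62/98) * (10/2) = 155/49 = 3.16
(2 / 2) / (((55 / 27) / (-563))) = -15201 / 55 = -276.38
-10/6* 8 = -40/3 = -13.33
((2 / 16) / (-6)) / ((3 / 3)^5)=-1 / 48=-0.02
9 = 9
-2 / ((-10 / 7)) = 7 / 5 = 1.40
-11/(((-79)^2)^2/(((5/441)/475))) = -11/1631813643495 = -0.00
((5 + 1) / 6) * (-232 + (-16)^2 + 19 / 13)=331 / 13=25.46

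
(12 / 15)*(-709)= -2836 / 5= -567.20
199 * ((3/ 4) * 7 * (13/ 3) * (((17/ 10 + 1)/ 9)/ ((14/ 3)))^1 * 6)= 69849/ 40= 1746.22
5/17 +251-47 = 3473/17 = 204.29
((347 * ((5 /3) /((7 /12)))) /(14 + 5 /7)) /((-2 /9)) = -31230 /103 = -303.20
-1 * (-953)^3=865523177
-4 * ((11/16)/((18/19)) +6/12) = -4.90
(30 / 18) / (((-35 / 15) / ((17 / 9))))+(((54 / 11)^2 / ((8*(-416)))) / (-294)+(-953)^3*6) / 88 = -461112870105373301 / 7813757952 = -59012945.24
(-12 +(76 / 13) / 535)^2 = 6952891456 / 48372025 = 143.74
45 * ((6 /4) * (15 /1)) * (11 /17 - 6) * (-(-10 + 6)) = -21679.41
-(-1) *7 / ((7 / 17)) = 17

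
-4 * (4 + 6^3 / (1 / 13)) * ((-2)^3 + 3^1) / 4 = 14060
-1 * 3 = -3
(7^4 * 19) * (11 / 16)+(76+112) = 504817 / 16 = 31551.06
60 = 60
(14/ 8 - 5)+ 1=-9/ 4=-2.25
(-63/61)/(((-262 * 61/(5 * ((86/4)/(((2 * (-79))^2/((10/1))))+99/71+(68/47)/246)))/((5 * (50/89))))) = 189470945698125/148175093380646732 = 0.00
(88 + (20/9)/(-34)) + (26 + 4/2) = 17738/153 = 115.93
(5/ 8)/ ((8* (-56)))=-5/ 3584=-0.00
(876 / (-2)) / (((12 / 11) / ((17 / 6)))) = -13651 / 12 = -1137.58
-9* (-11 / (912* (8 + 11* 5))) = 11 / 6384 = 0.00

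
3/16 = 0.19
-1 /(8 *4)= -1 /32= -0.03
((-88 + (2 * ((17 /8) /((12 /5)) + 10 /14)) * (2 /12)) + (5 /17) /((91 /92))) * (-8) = 5548159 /7956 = 697.36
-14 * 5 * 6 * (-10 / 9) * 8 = 11200 / 3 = 3733.33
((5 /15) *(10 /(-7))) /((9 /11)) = -110 /189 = -0.58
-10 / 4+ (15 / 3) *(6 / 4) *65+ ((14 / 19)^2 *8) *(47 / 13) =2349801 / 4693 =500.70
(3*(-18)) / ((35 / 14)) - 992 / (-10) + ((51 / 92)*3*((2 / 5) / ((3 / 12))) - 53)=627 / 23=27.26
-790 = -790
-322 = -322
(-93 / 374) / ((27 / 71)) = -2201 / 3366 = -0.65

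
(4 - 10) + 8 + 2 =4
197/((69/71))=13987/69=202.71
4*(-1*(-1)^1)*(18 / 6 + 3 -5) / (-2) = -2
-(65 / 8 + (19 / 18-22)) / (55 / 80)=1846 / 99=18.65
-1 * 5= -5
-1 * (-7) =7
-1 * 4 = -4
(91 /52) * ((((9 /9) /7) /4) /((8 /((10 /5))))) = 1 /64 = 0.02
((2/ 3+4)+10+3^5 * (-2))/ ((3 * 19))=-1414/ 171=-8.27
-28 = -28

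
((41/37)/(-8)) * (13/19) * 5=-2665/5624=-0.47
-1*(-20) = 20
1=1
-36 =-36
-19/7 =-2.71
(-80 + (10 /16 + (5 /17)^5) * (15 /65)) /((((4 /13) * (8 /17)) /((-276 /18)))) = 271212259855 /32072064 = 8456.34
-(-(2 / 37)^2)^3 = 64 / 2565726409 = 0.00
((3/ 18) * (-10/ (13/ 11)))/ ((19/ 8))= -440/ 741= -0.59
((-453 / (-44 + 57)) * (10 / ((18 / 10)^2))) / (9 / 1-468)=37750 / 161109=0.23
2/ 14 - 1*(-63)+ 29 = 645/ 7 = 92.14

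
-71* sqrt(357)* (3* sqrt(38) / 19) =-213* sqrt(13566) / 19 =-1305.73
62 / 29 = 2.14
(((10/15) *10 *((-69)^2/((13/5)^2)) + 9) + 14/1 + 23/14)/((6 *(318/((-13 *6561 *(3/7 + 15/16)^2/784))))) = -190571857761105/379454193664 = -502.23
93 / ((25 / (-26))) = -2418 / 25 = -96.72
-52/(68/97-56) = 1261/1341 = 0.94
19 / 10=1.90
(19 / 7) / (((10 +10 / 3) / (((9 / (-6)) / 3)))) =-57 / 560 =-0.10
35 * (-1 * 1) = -35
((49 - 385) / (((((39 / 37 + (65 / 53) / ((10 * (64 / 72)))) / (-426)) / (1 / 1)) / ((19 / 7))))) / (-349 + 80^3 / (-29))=-117836207616 / 6509282507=-18.10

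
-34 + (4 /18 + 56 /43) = -12568 /387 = -32.48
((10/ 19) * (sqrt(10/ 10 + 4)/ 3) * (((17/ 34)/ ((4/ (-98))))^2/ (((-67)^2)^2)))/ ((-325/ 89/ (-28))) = 1495823 * sqrt(5)/ 149319806610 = 0.00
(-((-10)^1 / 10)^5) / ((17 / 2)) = 2 / 17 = 0.12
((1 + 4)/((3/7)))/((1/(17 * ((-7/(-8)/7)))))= 24.79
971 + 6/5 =4861/5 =972.20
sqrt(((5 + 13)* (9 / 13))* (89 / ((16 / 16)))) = 9* sqrt(2314) / 13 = 33.30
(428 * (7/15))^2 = 8976016/225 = 39893.40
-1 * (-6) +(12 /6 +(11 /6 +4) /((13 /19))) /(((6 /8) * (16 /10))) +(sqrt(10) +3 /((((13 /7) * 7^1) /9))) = sqrt(10) +7885 /468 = 20.01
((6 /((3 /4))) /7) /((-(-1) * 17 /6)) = 48 /119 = 0.40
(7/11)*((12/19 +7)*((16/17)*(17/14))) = 1160/209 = 5.55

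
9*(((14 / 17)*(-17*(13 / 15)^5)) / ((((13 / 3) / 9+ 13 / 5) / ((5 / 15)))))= -199927 / 30000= -6.66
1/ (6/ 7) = 7/ 6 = 1.17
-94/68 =-47/34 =-1.38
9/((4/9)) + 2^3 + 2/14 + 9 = 1047/28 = 37.39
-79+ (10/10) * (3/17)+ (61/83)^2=-9168003/117113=-78.28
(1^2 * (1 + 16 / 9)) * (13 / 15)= 65 / 27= 2.41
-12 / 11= -1.09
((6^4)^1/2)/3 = 216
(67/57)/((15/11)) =737/855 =0.86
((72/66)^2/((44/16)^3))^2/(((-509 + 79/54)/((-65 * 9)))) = 2683085783040/710866996039607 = 0.00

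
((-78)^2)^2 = 37015056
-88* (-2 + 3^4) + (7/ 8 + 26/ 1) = -55401/ 8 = -6925.12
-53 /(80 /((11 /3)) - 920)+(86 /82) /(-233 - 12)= 1086279 /19848920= 0.05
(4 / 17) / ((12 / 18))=6 / 17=0.35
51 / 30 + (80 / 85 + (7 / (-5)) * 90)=-123.36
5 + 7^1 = 12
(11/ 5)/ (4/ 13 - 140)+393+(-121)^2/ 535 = 81679167/ 194312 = 420.35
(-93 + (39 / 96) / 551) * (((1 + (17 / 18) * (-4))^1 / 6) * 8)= 40994075 / 119016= 344.44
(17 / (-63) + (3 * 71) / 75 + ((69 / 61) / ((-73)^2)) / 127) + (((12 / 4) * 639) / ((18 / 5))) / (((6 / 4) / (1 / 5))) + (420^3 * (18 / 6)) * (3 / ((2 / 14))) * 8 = 37340352073.57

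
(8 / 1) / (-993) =-8 / 993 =-0.01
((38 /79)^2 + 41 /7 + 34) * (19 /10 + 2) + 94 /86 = 2957541809 /18785410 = 157.44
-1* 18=-18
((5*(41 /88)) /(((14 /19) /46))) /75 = 17917 /9240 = 1.94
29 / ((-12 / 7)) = -203 / 12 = -16.92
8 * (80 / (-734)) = -320 / 367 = -0.87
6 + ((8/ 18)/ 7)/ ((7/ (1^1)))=6.01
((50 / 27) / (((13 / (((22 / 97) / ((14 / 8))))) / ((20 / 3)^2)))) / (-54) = -880000 / 57913947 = -0.02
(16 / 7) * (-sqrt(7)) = -16 * sqrt(7) / 7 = -6.05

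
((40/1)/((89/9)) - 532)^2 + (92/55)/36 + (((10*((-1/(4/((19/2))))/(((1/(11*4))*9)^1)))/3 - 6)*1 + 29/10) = 6556397913181/23525370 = 278694.78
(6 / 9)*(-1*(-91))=182 / 3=60.67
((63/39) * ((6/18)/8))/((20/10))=0.03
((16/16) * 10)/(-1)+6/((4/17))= 31/2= 15.50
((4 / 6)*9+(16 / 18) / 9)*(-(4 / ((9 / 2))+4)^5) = -81468614656 / 4782969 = -17033.06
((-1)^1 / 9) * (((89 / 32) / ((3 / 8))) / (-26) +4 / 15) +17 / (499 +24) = 253847 / 7342920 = 0.03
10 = 10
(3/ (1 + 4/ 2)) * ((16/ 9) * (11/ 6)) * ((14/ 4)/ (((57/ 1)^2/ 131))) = 0.46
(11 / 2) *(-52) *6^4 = -370656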